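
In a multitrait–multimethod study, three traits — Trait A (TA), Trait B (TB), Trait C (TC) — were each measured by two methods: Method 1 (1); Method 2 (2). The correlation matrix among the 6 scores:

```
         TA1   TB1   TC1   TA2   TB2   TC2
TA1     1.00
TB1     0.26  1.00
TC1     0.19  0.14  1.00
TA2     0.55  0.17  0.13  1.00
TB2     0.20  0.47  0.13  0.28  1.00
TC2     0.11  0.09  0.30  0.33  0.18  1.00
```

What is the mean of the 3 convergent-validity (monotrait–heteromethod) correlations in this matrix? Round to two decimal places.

0.44

Convergent values: 0.55, 0.47, 0.30; mean = 1.32/3 = 0.44.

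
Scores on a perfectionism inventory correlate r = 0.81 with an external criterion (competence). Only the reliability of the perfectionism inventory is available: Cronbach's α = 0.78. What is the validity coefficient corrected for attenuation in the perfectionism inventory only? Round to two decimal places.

0.92

Single correction: r_c = r_obs / √r_xx = 0.81 / √0.78 = 0.81 / 0.8832 ≈ 0.92.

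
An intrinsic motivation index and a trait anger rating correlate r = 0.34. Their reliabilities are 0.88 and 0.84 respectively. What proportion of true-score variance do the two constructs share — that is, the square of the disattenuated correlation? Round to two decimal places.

0.16

Disattenuated r = 0.34 / √(0.88 × 0.84) = 0.34 / 0.8598 = 0.3954.
Shared true-score variance = 0.3954² = 0.1563 ≈ 0.16.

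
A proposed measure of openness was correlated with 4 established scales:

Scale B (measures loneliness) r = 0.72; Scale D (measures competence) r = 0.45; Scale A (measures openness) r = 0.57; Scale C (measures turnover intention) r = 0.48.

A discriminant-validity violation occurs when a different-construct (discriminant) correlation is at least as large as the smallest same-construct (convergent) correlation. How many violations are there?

Convergent (same construct = openness): Scale A.
Smallest convergent = 0.57. Discriminant values: 0.72, 0.45, 0.48; count ≥ 0.57 → 1.

1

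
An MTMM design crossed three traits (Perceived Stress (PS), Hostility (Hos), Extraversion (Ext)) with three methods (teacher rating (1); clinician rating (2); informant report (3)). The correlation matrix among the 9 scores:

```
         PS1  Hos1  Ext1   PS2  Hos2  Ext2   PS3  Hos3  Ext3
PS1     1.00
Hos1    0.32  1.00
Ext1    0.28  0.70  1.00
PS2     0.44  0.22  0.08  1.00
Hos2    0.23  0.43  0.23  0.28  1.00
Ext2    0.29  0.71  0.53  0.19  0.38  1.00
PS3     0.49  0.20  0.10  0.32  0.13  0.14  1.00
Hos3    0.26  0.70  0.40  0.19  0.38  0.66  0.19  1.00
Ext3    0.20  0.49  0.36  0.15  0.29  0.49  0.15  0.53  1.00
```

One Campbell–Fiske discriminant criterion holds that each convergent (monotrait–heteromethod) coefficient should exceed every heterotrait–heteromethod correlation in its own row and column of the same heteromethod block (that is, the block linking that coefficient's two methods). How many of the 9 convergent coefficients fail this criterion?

Each convergent coefficient versus the relevant comparison correlations:
PS (methods 1·2): 0.44 vs {0.23, 0.22, 0.29, 0.08} → pass.
PS (methods 1·3): 0.49 vs {0.26, 0.20, 0.20, 0.10} → pass.
PS (methods 2·3): 0.32 vs {0.19, 0.13, 0.15, 0.14} → pass.
Hos (methods 1·2): 0.43 vs {0.22, 0.23, 0.71, 0.23} → fail.
Hos (methods 1·3): 0.70 vs {0.20, 0.26, 0.49, 0.40} → pass.
Hos (methods 2·3): 0.38 vs {0.13, 0.19, 0.29, 0.66} → fail.
Ext (methods 1·2): 0.53 vs {0.08, 0.29, 0.23, 0.71} → fail.
Ext (methods 1·3): 0.36 vs {0.10, 0.20, 0.40, 0.49} → fail.
Ext (methods 2·3): 0.49 vs {0.14, 0.15, 0.66, 0.29} → fail.
5 of 9 fail.

5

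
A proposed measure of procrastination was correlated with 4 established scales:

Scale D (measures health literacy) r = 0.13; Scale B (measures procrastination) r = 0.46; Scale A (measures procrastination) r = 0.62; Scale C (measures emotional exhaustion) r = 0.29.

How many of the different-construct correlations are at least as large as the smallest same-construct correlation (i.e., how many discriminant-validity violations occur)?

Convergent (same construct = procrastination): Scale B, Scale A.
Smallest convergent = 0.46. Discriminant values: 0.13, 0.29; count ≥ 0.46 → 0.

0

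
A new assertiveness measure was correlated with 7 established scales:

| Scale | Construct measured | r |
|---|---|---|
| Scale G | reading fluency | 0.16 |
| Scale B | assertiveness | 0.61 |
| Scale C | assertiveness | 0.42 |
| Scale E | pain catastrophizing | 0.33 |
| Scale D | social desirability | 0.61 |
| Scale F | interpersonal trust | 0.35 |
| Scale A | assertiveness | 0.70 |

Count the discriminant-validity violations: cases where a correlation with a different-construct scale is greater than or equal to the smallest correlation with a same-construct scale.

1

Convergent (same construct = assertiveness): Scale B, Scale C, Scale A.
Smallest convergent = 0.42. Discriminant values: 0.16, 0.33, 0.61, 0.35; count ≥ 0.42 → 1.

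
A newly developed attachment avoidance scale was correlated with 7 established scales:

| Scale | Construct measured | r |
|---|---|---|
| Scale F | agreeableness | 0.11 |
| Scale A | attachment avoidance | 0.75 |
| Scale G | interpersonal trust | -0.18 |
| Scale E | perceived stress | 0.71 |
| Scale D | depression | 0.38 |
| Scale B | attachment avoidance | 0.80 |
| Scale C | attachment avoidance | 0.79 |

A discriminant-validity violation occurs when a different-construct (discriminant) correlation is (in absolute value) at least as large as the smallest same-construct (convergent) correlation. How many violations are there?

0

Convergent (same construct = attachment avoidance): Scale A, Scale B, Scale C.
Smallest convergent = 0.75. Discriminant |r|: 0.11, 0.18, 0.71, 0.38; count ≥ 0.75 → 0.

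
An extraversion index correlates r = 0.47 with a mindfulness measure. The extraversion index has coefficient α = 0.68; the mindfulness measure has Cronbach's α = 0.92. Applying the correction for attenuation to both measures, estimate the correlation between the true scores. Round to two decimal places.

0.59

r_true = r_obs / √(r_xx · r_yy) = 0.47 / √(0.68 × 0.92) = 0.47 / √0.6256 = 0.47 / 0.7909 ≈ 0.59.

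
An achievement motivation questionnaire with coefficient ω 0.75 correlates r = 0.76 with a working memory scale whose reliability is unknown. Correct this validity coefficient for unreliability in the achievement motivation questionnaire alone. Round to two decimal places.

Single correction: r_c = r_obs / √r_xx = 0.76 / √0.75 = 0.76 / 0.8660 ≈ 0.88.

0.88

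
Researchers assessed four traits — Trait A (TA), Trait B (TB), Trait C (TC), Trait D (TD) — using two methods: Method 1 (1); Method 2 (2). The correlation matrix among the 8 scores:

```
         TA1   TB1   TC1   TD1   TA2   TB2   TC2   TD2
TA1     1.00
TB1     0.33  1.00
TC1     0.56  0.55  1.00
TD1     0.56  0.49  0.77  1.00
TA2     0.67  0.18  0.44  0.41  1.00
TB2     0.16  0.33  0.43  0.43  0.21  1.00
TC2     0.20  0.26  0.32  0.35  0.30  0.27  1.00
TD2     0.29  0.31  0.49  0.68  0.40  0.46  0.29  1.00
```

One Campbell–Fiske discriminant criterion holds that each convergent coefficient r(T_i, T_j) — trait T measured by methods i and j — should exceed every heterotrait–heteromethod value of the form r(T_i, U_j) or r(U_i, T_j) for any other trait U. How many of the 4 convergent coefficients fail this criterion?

Checking each validity diagonal entry against its comparison values:
TA (methods 1·2): 0.67 vs {0.16, 0.18, 0.20, 0.44, 0.29, 0.41} → pass.
TB (methods 1·2): 0.33 vs {0.18, 0.16, 0.26, 0.43, 0.31, 0.43} → fail.
TC (methods 1·2): 0.32 vs {0.44, 0.20, 0.43, 0.26, 0.49, 0.35} → fail.
TD (methods 1·2): 0.68 vs {0.41, 0.29, 0.43, 0.31, 0.35, 0.49} → pass.
2 of 4 fail.

2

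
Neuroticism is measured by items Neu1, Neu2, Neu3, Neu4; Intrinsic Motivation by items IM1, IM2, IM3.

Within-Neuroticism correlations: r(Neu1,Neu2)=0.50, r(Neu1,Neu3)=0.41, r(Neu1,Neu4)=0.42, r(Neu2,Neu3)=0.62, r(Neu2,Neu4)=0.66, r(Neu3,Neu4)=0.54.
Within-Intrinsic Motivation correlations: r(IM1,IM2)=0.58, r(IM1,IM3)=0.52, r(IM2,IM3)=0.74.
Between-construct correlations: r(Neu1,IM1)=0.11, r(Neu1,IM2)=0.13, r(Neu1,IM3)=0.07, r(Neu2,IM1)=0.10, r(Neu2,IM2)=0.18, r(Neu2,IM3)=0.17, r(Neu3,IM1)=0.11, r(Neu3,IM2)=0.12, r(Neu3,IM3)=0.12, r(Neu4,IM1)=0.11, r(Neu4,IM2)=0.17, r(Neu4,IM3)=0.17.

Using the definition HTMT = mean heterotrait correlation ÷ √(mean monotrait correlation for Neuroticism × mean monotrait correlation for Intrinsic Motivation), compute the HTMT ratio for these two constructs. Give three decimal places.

0.229

Mean heterotrait r = 1.56/12 = 0.1300.
Mean within-Neu = 3.15/6 = 0.5250; mean within-IM = 1.84/3 = 0.6133.
Geometric mean = √(0.5250 × 0.6133) = 0.5674.
HTMT = 0.1300 / 0.5674 = 0.229.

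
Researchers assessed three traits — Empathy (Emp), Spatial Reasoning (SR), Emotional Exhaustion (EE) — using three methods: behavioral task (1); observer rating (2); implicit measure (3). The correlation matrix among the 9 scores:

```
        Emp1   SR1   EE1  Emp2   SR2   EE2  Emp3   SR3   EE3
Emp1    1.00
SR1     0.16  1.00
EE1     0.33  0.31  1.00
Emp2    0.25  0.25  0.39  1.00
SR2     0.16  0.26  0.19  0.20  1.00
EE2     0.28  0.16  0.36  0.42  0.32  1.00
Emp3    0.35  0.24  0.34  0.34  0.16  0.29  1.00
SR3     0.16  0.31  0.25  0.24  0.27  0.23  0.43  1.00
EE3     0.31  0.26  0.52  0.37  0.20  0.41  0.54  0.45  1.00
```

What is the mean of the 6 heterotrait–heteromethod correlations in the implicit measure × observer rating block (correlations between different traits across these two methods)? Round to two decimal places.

HTHM values (method 3 × method 2): 0.16, 0.29, 0.24, 0.23, 0.37, 0.20; mean = 1.49/6 = 0.25.

0.25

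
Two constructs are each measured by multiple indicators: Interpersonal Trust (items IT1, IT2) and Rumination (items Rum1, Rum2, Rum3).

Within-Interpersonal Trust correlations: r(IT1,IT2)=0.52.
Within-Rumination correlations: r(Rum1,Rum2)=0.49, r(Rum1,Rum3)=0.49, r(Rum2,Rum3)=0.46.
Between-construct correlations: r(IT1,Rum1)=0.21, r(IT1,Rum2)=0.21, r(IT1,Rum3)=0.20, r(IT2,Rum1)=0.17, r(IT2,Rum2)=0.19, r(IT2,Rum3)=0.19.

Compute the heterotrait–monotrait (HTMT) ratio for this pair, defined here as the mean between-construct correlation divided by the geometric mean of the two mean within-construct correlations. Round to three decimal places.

Mean heterotrait r = 1.17/6 = 0.1950.
Mean within-IT = 0.52/1 = 0.5200; mean within-Rum = 1.44/3 = 0.4800.
Geometric mean = √(0.5200 × 0.4800) = 0.4996.
HTMT = 0.1950 / 0.4996 = 0.390.

0.390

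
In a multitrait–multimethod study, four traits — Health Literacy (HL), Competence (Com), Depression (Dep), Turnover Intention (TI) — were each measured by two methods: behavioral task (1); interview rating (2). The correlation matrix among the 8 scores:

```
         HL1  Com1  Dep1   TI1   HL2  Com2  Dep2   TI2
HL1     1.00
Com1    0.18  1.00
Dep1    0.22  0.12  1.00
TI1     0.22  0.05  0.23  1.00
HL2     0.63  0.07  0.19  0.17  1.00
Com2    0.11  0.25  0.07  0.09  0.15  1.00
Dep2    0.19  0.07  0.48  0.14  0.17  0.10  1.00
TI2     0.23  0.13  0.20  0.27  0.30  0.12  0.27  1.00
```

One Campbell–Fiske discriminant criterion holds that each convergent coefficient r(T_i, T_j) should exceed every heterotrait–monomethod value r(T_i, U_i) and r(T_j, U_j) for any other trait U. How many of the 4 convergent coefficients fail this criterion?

Each convergent coefficient versus the relevant comparison correlations:
HL (methods 1·2): 0.63 vs {0.18, 0.15, 0.22, 0.17, 0.22, 0.30} → pass.
Com (methods 1·2): 0.25 vs {0.18, 0.15, 0.12, 0.10, 0.05, 0.12} → pass.
Dep (methods 1·2): 0.48 vs {0.22, 0.17, 0.12, 0.10, 0.23, 0.27} → pass.
TI (methods 1·2): 0.27 vs {0.22, 0.30, 0.05, 0.12, 0.23, 0.27} → fail.
1 of 4 fail.

1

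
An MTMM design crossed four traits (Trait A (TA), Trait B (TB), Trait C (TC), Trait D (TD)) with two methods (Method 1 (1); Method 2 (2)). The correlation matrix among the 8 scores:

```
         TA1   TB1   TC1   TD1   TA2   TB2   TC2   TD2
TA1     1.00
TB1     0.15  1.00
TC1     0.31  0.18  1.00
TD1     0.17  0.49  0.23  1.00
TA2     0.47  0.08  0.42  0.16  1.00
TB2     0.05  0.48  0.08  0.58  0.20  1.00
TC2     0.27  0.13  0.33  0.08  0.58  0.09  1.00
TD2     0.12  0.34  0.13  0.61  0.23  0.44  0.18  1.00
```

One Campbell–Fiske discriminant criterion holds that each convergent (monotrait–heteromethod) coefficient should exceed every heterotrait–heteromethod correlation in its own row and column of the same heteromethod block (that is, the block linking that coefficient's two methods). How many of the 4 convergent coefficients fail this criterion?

2

Convergent coefficients and their comparison sets:
TA (methods 1·2): 0.47 vs {0.05, 0.08, 0.27, 0.42, 0.12, 0.16} → pass.
TB (methods 1·2): 0.48 vs {0.08, 0.05, 0.13, 0.08, 0.34, 0.58} → fail.
TC (methods 1·2): 0.33 vs {0.42, 0.27, 0.08, 0.13, 0.13, 0.08} → fail.
TD (methods 1·2): 0.61 vs {0.16, 0.12, 0.58, 0.34, 0.08, 0.13} → pass.
2 of 4 fail.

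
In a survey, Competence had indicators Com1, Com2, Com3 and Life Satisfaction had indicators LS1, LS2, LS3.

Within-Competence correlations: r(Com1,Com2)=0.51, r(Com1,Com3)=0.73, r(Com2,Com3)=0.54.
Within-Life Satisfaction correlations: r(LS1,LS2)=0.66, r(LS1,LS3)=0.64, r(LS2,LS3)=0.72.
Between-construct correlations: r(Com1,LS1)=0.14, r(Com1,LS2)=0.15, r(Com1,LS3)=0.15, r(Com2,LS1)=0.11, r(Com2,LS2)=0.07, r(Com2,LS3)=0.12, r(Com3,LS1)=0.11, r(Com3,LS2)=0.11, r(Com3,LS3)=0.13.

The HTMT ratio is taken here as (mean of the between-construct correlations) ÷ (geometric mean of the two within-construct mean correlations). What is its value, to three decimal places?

Mean heterotrait r = 1.09/9 = 0.1211.
Mean within-Com = 1.78/3 = 0.5933; mean within-LS = 2.02/3 = 0.6733.
Geometric mean = √(0.5933 × 0.6733) = 0.6320.
HTMT = 0.1211 / 0.6320 = 0.192.

0.192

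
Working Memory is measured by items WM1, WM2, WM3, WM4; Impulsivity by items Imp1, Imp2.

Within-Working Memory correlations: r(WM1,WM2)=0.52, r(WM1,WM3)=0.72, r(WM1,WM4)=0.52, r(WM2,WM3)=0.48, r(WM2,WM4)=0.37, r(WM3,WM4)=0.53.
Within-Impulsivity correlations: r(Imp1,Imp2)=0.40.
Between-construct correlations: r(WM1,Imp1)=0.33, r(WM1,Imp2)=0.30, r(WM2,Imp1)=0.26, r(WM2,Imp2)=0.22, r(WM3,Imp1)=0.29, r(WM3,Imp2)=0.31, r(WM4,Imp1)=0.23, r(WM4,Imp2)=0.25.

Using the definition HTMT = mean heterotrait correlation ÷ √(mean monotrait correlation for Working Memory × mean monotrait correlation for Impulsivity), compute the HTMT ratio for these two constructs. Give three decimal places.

Mean between = 2.19/8 = 0.2738.
Mean within-WM = 3.14/6 = 0.5233; mean within-Imp = 0.40/1 = 0.4000.
Geometric mean = √(0.5233 × 0.4000) = 0.4575.
HTMT = 0.2738 / 0.4575 = 0.598.

0.598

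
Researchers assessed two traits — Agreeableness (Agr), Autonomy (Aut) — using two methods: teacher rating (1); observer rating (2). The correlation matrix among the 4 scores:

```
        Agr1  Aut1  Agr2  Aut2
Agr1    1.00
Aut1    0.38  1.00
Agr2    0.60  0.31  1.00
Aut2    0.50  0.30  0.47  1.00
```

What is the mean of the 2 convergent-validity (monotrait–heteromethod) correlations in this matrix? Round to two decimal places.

Convergent values: 0.60, 0.30; mean = 0.90/2 = 0.45.

0.45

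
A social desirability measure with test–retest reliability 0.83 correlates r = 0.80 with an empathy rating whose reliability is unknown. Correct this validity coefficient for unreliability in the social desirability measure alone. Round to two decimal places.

Single correction: r_c = r_obs / √r_xx = 0.80 / √0.83 = 0.80 / 0.9110 ≈ 0.88.

0.88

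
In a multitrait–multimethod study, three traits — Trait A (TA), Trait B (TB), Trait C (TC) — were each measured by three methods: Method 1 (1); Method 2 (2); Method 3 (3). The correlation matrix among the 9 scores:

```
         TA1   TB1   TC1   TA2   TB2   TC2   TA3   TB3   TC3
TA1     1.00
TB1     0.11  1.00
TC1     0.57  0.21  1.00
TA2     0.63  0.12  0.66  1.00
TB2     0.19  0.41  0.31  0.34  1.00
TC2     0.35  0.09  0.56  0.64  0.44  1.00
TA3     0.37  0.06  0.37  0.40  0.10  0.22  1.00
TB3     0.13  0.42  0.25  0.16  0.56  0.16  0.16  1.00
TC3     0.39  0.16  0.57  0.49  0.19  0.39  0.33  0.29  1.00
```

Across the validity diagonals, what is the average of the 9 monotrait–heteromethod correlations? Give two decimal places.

Convergent values: 0.63, 0.37, 0.40, 0.41, 0.42, 0.56, 0.56, 0.57, 0.39; mean = 4.31/9 = 0.48.

0.48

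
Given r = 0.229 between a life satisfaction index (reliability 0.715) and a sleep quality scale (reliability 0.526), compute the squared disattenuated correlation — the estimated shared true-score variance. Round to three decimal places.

0.139

Disattenuated r = 0.229 / √(0.715 × 0.526) = 0.229 / 0.6133 = 0.3734.
Shared true-score variance = 0.3734² = 0.1394 ≈ 0.139.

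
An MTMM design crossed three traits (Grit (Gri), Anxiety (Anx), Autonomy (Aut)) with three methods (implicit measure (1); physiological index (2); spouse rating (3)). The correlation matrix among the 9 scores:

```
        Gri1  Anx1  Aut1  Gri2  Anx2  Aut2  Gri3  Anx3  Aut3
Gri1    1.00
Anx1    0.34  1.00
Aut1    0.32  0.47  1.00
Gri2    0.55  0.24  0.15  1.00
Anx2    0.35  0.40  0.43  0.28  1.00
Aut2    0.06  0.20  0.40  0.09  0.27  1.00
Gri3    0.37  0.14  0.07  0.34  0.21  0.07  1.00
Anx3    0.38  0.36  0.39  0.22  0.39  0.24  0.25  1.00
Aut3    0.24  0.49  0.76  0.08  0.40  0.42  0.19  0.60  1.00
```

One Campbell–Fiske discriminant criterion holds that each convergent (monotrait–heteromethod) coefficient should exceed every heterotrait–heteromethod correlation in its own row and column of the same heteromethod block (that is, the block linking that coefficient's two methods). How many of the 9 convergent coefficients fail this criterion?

5

Each convergent coefficient versus the relevant comparison correlations:
Gri (methods 1·2): 0.55 vs {0.35, 0.24, 0.06, 0.15} → pass.
Gri (methods 1·3): 0.37 vs {0.38, 0.14, 0.24, 0.07} → fail.
Gri (methods 2·3): 0.34 vs {0.22, 0.21, 0.08, 0.07} → pass.
Anx (methods 1·2): 0.40 vs {0.24, 0.35, 0.20, 0.43} → fail.
Anx (methods 1·3): 0.36 vs {0.14, 0.38, 0.49, 0.39} → fail.
Anx (methods 2·3): 0.39 vs {0.21, 0.22, 0.40, 0.24} → fail.
Aut (methods 1·2): 0.40 vs {0.15, 0.06, 0.43, 0.20} → fail.
Aut (methods 1·3): 0.76 vs {0.07, 0.24, 0.39, 0.49} → pass.
Aut (methods 2·3): 0.42 vs {0.07, 0.08, 0.24, 0.40} → pass.
5 of 9 fail.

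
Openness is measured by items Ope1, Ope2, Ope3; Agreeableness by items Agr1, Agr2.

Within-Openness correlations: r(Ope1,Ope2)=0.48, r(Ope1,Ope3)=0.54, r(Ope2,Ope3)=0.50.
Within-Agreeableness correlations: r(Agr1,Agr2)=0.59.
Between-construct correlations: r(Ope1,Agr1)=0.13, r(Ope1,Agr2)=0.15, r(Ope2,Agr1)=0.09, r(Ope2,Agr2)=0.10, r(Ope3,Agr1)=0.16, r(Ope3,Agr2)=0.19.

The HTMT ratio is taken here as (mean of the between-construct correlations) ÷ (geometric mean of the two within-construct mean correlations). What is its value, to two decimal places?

0.25

Mean between = 0.82/6 = 0.1367.
Mean within-Ope = 1.52/3 = 0.5067; mean within-Agr = 0.59/1 = 0.5900.
Geometric mean = √(0.5067 × 0.5900) = 0.5468.
HTMT = 0.1367 / 0.5468 = 0.25.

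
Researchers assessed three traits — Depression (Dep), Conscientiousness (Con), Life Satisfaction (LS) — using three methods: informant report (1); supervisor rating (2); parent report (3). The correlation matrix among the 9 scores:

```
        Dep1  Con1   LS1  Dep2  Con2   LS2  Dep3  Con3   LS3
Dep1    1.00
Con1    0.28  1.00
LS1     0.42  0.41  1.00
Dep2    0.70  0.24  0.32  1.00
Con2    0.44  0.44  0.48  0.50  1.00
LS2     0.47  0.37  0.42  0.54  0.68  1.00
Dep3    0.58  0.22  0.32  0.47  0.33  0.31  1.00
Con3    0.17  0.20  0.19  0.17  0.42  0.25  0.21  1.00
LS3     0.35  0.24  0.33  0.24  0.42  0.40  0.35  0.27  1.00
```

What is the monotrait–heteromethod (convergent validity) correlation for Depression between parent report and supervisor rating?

Same trait (Dep), different methods: r(Dep3, Dep2) = 0.47.

0.47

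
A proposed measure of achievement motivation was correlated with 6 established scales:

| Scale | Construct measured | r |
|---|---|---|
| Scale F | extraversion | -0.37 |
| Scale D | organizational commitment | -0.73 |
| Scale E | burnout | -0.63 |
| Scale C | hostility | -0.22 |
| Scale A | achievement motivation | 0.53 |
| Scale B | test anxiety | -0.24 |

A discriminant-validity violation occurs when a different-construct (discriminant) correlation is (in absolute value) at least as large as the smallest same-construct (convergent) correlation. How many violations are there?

Convergent (same construct = achievement motivation): Scale A.
Smallest convergent = 0.53. Discriminant |r|: 0.37, 0.73, 0.63, 0.22, 0.24; count ≥ 0.53 → 2.

2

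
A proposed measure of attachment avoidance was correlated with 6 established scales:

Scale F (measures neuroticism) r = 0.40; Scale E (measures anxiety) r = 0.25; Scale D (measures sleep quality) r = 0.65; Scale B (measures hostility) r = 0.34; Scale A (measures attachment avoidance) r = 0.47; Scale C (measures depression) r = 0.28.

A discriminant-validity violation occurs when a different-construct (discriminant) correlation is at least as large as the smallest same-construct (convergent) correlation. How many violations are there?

1

Convergent (same construct = attachment avoidance): Scale A.
Smallest convergent = 0.47. Discriminant values: 0.40, 0.25, 0.65, 0.34, 0.28; count ≥ 0.47 → 1.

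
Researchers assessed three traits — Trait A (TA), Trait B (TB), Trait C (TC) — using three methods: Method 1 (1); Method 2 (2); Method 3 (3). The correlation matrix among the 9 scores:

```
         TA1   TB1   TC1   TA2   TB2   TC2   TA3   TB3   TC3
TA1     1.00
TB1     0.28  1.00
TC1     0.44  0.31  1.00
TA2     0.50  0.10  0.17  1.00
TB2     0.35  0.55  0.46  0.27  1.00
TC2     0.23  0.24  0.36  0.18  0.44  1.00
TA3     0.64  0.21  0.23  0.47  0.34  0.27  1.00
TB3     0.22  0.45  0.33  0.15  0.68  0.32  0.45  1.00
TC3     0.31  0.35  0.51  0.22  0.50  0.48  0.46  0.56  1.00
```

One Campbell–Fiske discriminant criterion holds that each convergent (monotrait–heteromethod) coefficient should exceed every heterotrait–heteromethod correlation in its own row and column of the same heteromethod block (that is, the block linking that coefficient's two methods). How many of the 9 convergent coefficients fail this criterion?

2

Convergent coefficients and their comparison sets:
TA (methods 1·2): 0.50 vs {0.35, 0.10, 0.23, 0.17} → pass.
TA (methods 1·3): 0.64 vs {0.22, 0.21, 0.31, 0.23} → pass.
TA (methods 2·3): 0.47 vs {0.15, 0.34, 0.22, 0.27} → pass.
TB (methods 1·2): 0.55 vs {0.10, 0.35, 0.24, 0.46} → pass.
TB (methods 1·3): 0.45 vs {0.21, 0.22, 0.35, 0.33} → pass.
TB (methods 2·3): 0.68 vs {0.34, 0.15, 0.50, 0.32} → pass.
TC (methods 1·2): 0.36 vs {0.17, 0.23, 0.46, 0.24} → fail.
TC (methods 1·3): 0.51 vs {0.23, 0.31, 0.33, 0.35} → pass.
TC (methods 2·3): 0.48 vs {0.27, 0.22, 0.32, 0.50} → fail.
2 of 9 fail.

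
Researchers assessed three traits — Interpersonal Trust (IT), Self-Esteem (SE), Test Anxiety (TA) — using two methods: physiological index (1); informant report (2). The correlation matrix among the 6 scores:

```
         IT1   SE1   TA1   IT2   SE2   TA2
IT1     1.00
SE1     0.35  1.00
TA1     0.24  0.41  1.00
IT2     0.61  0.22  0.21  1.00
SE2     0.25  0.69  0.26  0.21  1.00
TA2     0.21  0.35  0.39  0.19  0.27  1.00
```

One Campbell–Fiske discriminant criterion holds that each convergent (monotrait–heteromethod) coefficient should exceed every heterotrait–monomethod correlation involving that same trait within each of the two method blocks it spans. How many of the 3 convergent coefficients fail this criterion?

1

Checking each validity diagonal entry against its comparison values:
IT (methods 1·2): 0.61 vs {0.35, 0.21, 0.24, 0.19} → pass.
SE (methods 1·2): 0.69 vs {0.35, 0.21, 0.41, 0.27} → pass.
TA (methods 1·2): 0.39 vs {0.24, 0.19, 0.41, 0.27} → fail.
1 of 3 fail.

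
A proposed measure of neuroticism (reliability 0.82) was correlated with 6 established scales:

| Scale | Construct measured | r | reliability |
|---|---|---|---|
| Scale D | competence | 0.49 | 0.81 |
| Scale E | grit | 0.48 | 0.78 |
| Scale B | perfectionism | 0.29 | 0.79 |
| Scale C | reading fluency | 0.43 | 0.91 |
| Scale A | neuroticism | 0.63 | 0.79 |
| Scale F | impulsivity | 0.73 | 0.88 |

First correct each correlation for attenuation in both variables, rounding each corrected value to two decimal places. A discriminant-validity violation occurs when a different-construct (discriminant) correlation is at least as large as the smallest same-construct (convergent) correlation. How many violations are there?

Disattenuated r (r / √(r_scale · r_new)):
  Scale D (disc): 0.49 / √(0.81·0.82) = 0.60
  Scale E (disc): 0.48 / √(0.78·0.82) = 0.60
  Scale B (disc): 0.29 / √(0.79·0.82) = 0.36
  Scale C (disc): 0.43 / √(0.91·0.82) = 0.50
  Scale A (conv): 0.63 / √(0.79·0.82) = 0.78
  Scale F (disc): 0.73 / √(0.88·0.82) = 0.86
Smallest convergent = 0.78. Discriminant values: 0.60, 0.60, 0.36, 0.50, 0.86; count ≥ 0.78 → 1.

1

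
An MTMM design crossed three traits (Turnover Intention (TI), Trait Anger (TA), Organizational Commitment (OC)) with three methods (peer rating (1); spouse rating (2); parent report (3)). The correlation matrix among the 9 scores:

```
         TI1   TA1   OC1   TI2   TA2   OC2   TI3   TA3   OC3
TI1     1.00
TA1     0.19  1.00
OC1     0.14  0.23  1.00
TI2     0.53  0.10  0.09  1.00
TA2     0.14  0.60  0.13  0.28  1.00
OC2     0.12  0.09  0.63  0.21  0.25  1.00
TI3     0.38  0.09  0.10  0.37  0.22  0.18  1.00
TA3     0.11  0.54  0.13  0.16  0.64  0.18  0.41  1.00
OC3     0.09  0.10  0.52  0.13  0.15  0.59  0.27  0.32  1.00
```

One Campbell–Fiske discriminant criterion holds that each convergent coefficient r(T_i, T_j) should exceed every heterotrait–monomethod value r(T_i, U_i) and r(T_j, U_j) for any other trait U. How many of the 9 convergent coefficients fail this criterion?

2

Convergent coefficients and their comparison sets:
TI (methods 1·2): 0.53 vs {0.19, 0.28, 0.14, 0.21} → pass.
TI (methods 1·3): 0.38 vs {0.19, 0.41, 0.14, 0.27} → fail.
TI (methods 2·3): 0.37 vs {0.28, 0.41, 0.21, 0.27} → fail.
TA (methods 1·2): 0.60 vs {0.19, 0.28, 0.23, 0.25} → pass.
TA (methods 1·3): 0.54 vs {0.19, 0.41, 0.23, 0.32} → pass.
TA (methods 2·3): 0.64 vs {0.28, 0.41, 0.25, 0.32} → pass.
OC (methods 1·2): 0.63 vs {0.14, 0.21, 0.23, 0.25} → pass.
OC (methods 1·3): 0.52 vs {0.14, 0.27, 0.23, 0.32} → pass.
OC (methods 2·3): 0.59 vs {0.21, 0.27, 0.25, 0.32} → pass.
2 of 9 fail.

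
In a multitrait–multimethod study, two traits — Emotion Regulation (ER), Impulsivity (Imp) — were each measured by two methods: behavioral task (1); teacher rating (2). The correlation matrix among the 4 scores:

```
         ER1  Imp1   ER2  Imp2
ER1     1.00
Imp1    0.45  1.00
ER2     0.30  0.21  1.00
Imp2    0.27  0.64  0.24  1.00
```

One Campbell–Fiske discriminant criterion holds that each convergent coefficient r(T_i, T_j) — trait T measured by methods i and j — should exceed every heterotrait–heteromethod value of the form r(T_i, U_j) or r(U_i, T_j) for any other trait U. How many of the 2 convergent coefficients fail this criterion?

0

Checking each validity diagonal entry against its comparison values:
ER (methods 1·2): 0.30 vs {0.27, 0.21} → pass.
Imp (methods 1·2): 0.64 vs {0.21, 0.27} → pass.
0 of 2 fail.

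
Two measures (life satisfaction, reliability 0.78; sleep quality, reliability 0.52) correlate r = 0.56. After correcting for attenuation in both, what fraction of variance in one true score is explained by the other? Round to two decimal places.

Disattenuated r = 0.56 / √(0.78 × 0.52) = 0.56 / 0.6369 = 0.8793.
Shared true-score variance = 0.8793² = 0.7732 ≈ 0.77.

0.77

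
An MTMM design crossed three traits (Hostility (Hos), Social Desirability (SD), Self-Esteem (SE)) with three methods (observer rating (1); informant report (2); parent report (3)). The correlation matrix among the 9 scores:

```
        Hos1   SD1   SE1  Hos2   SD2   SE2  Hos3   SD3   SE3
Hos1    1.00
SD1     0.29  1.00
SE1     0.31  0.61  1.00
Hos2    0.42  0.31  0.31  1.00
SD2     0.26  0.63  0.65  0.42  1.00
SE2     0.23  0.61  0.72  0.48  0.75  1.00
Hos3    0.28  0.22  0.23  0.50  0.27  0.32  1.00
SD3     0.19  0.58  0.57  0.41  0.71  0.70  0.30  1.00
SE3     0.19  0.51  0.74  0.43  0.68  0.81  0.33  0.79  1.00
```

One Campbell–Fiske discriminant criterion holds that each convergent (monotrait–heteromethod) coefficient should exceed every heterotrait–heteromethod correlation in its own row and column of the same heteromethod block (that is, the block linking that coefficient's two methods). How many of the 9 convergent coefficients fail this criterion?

1

Each convergent coefficient versus the relevant comparison correlations:
Hos (methods 1·2): 0.42 vs {0.26, 0.31, 0.23, 0.31} → pass.
Hos (methods 1·3): 0.28 vs {0.19, 0.22, 0.19, 0.23} → pass.
Hos (methods 2·3): 0.50 vs {0.41, 0.27, 0.43, 0.32} → pass.
SD (methods 1·2): 0.63 vs {0.31, 0.26, 0.61, 0.65} → fail.
SD (methods 1·3): 0.58 vs {0.22, 0.19, 0.51, 0.57} → pass.
SD (methods 2·3): 0.71 vs {0.27, 0.41, 0.68, 0.70} → pass.
SE (methods 1·2): 0.72 vs {0.31, 0.23, 0.65, 0.61} → pass.
SE (methods 1·3): 0.74 vs {0.23, 0.19, 0.57, 0.51} → pass.
SE (methods 2·3): 0.81 vs {0.32, 0.43, 0.70, 0.68} → pass.
1 of 9 fail.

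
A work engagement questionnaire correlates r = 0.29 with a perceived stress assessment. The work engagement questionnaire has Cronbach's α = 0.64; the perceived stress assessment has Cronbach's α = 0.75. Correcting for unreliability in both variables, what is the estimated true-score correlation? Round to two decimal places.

r_true = r_obs / √(r_xx · r_yy) = 0.29 / √(0.64 × 0.75) = 0.29 / √0.4800 = 0.29 / 0.6928 ≈ 0.42.

0.42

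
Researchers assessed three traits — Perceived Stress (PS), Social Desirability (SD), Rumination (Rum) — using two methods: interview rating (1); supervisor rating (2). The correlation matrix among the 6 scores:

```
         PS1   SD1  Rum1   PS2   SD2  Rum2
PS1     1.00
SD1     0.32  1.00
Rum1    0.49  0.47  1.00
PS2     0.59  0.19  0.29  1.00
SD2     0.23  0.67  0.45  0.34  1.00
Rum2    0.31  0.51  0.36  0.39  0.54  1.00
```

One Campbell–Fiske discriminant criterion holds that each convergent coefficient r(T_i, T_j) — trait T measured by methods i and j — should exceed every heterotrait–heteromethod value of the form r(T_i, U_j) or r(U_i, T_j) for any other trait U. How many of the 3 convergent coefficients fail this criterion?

1

Checking each validity diagonal entry against its comparison values:
PS (methods 1·2): 0.59 vs {0.23, 0.19, 0.31, 0.29} → pass.
SD (methods 1·2): 0.67 vs {0.19, 0.23, 0.51, 0.45} → pass.
Rum (methods 1·2): 0.36 vs {0.29, 0.31, 0.45, 0.51} → fail.
1 of 3 fail.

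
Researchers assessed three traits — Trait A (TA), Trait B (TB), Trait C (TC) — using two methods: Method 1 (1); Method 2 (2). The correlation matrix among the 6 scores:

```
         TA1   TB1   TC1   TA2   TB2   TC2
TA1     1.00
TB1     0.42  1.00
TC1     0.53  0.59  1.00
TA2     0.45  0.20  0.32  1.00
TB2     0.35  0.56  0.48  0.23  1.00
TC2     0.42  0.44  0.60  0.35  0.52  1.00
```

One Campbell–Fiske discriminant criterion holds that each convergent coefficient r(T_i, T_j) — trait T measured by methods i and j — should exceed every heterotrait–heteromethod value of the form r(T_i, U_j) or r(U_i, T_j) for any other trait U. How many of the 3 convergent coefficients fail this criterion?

Convergent coefficients and their comparison sets:
TA (methods 1·2): 0.45 vs {0.35, 0.20, 0.42, 0.32} → pass.
TB (methods 1·2): 0.56 vs {0.20, 0.35, 0.44, 0.48} → pass.
TC (methods 1·2): 0.60 vs {0.32, 0.42, 0.48, 0.44} → pass.
0 of 3 fail.

0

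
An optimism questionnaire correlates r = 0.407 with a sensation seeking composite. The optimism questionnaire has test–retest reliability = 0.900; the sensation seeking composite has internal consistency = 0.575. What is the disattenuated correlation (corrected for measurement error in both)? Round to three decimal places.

0.566

r_true = r_obs / √(r_xx · r_yy) = 0.407 / √(0.900 × 0.575) = 0.407 / √0.517500 = 0.407 / 0.7194 ≈ 0.566.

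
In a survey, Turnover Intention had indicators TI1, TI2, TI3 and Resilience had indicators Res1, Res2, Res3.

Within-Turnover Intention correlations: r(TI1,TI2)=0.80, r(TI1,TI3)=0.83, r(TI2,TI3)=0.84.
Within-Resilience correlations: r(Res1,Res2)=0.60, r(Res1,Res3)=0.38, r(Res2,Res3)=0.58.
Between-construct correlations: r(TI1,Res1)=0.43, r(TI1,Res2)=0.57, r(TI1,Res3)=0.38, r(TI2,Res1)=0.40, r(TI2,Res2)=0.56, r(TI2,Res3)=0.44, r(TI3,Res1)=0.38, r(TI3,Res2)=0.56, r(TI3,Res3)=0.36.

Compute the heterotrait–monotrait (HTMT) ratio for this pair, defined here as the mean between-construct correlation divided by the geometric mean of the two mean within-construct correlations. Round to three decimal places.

0.693

Between-construct mean = 4.08/9 = 0.4533.
Mean within-TI = 2.47/3 = 0.8233; mean within-Res = 1.56/3 = 0.5200.
Geometric mean = √(0.8233 × 0.5200) = 0.6543.
HTMT = 0.4533 / 0.6543 = 0.693.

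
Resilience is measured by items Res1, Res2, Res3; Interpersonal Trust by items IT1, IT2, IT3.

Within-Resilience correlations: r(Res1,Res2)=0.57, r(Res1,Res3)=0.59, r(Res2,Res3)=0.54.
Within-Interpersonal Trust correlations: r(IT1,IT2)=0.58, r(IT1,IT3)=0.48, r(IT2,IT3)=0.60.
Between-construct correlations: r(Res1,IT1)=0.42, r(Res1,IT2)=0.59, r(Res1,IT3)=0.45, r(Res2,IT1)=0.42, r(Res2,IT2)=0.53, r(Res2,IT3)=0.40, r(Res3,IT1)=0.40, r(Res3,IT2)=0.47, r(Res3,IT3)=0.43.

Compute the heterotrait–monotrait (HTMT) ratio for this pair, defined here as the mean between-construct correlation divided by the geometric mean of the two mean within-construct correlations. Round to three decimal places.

0.816

Mean between = 4.11/9 = 0.4567.
Mean within-Res = 1.70/3 = 0.5667; mean within-IT = 1.66/3 = 0.5533.
Geometric mean = √(0.5667 × 0.5533) = 0.5600.
HTMT = 0.4567 / 0.5600 = 0.816.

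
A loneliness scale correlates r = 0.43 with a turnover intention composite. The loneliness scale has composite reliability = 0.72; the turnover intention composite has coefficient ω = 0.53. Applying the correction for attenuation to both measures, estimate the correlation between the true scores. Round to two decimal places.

0.70

r_true = r_obs / √(r_xx · r_yy) = 0.43 / √(0.72 × 0.53) = 0.43 / √0.3816 = 0.43 / 0.6177 ≈ 0.70.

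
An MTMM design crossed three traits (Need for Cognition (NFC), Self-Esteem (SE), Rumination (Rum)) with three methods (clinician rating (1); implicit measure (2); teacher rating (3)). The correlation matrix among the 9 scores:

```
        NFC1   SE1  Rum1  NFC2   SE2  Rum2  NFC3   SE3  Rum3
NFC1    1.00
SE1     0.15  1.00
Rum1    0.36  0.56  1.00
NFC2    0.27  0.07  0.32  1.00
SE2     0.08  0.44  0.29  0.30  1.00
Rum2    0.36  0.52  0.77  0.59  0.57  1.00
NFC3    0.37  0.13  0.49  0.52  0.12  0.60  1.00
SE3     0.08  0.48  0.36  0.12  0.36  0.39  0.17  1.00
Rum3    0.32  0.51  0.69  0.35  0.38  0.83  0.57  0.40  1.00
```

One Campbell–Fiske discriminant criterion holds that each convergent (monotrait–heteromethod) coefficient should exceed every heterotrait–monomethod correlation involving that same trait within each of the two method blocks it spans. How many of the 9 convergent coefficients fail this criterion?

Convergent coefficients and their comparison sets:
NFC (methods 1·2): 0.27 vs {0.15, 0.30, 0.36, 0.59} → fail.
NFC (methods 1·3): 0.37 vs {0.15, 0.17, 0.36, 0.57} → fail.
NFC (methods 2·3): 0.52 vs {0.30, 0.17, 0.59, 0.57} → fail.
SE (methods 1·2): 0.44 vs {0.15, 0.30, 0.56, 0.57} → fail.
SE (methods 1·3): 0.48 vs {0.15, 0.17, 0.56, 0.40} → fail.
SE (methods 2·3): 0.36 vs {0.30, 0.17, 0.57, 0.40} → fail.
Rum (methods 1·2): 0.77 vs {0.36, 0.59, 0.56, 0.57} → pass.
Rum (methods 1·3): 0.69 vs {0.36, 0.57, 0.56, 0.40} → pass.
Rum (methods 2·3): 0.83 vs {0.59, 0.57, 0.57, 0.40} → pass.
6 of 9 fail.

6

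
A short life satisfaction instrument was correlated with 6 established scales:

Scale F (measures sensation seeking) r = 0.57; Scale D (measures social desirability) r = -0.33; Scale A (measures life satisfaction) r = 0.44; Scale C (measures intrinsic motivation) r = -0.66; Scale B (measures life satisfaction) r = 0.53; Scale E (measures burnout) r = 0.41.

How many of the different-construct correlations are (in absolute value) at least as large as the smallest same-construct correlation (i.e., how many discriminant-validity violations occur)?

2

Convergent (same construct = life satisfaction): Scale A, Scale B.
Smallest convergent = 0.44. Discriminant |r|: 0.57, 0.33, 0.66, 0.41; count ≥ 0.44 → 2.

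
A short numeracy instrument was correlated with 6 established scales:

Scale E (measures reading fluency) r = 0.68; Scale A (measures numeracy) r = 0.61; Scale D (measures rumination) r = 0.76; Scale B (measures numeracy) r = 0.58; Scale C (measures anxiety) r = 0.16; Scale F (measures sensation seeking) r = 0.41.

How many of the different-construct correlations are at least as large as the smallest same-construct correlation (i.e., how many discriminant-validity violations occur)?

Convergent (same construct = numeracy): Scale A, Scale B.
Smallest convergent = 0.58. Discriminant values: 0.68, 0.76, 0.16, 0.41; count ≥ 0.58 → 2.

2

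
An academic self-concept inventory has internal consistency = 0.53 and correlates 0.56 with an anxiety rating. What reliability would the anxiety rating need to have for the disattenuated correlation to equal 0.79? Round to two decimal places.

0.95

r_true = r_obs / √(r_xx · r_yy) ⇒ 0.79 = 0.56 / √(0.53 · r_yy).
√(0.53 · r_yy) = 0.56 / 0.79 = 0.7089; 0.53 · r_yy = 0.5025; r_yy = 0.5025 / 0.53 ≈ 0.95.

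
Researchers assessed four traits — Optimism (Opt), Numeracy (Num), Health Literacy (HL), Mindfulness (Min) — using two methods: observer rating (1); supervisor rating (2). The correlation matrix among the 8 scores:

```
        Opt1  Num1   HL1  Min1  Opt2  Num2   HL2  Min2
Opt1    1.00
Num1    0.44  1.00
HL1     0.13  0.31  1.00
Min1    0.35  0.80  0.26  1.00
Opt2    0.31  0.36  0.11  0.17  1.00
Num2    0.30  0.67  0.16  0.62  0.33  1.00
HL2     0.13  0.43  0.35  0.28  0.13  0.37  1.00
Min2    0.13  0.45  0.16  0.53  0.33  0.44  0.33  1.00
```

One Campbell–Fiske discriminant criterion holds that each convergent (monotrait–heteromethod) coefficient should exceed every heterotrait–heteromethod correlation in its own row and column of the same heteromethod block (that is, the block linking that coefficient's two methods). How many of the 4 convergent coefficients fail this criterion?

Convergent coefficients and their comparison sets:
Opt (methods 1·2): 0.31 vs {0.30, 0.36, 0.13, 0.11, 0.13, 0.17} → fail.
Num (methods 1·2): 0.67 vs {0.36, 0.30, 0.43, 0.16, 0.45, 0.62} → pass.
HL (methods 1·2): 0.35 vs {0.11, 0.13, 0.16, 0.43, 0.16, 0.28} → fail.
Min (methods 1·2): 0.53 vs {0.17, 0.13, 0.62, 0.45, 0.28, 0.16} → fail.
3 of 4 fail.

3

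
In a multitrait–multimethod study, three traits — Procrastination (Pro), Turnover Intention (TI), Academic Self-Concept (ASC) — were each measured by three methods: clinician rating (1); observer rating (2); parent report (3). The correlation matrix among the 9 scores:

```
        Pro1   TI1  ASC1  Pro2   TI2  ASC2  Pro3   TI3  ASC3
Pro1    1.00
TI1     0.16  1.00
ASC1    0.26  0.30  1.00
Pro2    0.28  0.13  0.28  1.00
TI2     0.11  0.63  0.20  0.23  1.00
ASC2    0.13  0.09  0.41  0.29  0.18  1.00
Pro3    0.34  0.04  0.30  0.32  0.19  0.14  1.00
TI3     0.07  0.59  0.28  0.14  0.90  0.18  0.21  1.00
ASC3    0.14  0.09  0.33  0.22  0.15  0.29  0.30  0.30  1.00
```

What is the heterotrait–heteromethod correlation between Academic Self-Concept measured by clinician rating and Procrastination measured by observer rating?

0.28

Different traits and methods: r(ASC1, Pro2) = 0.28.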